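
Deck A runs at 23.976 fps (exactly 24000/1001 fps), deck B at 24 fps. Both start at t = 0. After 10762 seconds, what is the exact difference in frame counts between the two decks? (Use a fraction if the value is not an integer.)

258288/1001 frames

A emits 24000/1001 × 10762 = 258288000/1001 frames; B emits 24 × 10762 = 258288.
Difference = 258288/1001 frames (≈ 258.0300); B is ahead of A.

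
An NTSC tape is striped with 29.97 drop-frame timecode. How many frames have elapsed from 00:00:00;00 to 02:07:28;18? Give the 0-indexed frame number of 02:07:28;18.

229228

Complete 10-minute blocks: 12, each 17982 frames → 215784.
Remaining 7 whole minutes in the current block: 1800 + 6 × 1798 = 12588 frames.
Within the current minute: 28 × 30 + 18 − 2 = 856 (labels ;00/;01 skipped at this minute). Total = 215784 + 12588 + 856 = 229228.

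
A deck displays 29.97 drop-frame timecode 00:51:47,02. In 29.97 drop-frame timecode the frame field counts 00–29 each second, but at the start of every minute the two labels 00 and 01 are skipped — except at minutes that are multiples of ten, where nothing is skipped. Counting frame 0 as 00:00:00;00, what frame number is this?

As if non-drop at 30 labels/s: (0 × 3600 + 51 × 60 + 47) × 30 + 2 = 93212.
Minute boundaries passed: 51; those not divisible by 10: 51 − 5 = 46; dropped labels = 2 × 46 = 92.
Actual frame index = 93212 − 92 = 93120.

93120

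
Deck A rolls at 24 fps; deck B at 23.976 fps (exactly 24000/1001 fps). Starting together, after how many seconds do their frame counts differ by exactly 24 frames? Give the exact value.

The gap grows by |24000/1001 − 24| = 24/1001 frames per second.
Time for a 24-frame gap: 24 ÷ (24/1001) = 1001 s.

1001 seconds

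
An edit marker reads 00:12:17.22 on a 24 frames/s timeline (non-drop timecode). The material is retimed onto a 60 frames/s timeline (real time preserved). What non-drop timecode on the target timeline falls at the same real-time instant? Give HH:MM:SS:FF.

00:12:17:55

Source frame index: (0×3600 + 12×60 + 17) × 24 + 22 = 17710.
Real time: 17710 / (24) = 8855/12 s.
Target frame: (8855/12) × (60) = 44275.
At 60 labels/s: frame 44275 → 00:12:17:55.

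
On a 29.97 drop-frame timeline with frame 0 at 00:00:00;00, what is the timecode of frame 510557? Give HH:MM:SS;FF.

04:43:55;17

Ten DF minutes hold 17982 frames, so frame 510557 lies in block 28 (frames 503496–521477) with 7061 frames into that block.
The block's first minute is 1800 frames and the rest 1798 each; 7061 frames reaches minute 3, so 28 × 18 + 3 × 2 = 510 labels have been skipped so far.
Adding those back, label number 510557 + 510 = 511067 at 30 labels/s is 17035 s + 17 f = 4 h 43 min 55 s frame 17, i.e. 04:43:55;17.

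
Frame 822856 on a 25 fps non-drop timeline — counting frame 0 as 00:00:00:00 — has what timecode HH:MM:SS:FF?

822856 ÷ 25 = 32914 full seconds, remainder 6 frames.
32914 s = 9 h 8 min 34 s.
Timecode: 09:08:34:06.

09:08:34:06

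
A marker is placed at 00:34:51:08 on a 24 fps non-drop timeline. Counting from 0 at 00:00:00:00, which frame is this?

50192

Total seconds to the label: (0 × 3600 + 34 × 60 + 51) = 2091.
Frame index = 2091 × 24 + 8 = 50192.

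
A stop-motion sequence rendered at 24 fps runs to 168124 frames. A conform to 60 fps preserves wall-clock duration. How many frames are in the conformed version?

420310 frames

Target frames = source frames × (target rate / source rate) = 168124 × (60)/(24) = 168124 × 5/2 = 420310.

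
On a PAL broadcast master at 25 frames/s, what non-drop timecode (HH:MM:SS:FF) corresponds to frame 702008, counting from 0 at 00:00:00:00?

07:48:00:08

702008 ÷ 25 = 28080 full seconds, remainder 8 frames.
28080 s = 7 h 48 min 0 s.
Timecode: 07:48:00:08.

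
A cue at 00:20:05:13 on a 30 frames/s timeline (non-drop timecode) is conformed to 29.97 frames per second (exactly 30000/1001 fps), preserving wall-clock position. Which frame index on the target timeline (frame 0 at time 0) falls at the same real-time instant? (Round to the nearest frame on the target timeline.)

Source frame index: (0×3600 + 20×60 + 5) × 30 + 13 = 36163.
Real time: 36163 / (30) = 36163/30 s.
Target frame: (36163/30) × (30000/1001) = 36163000/1001 ≈ 36126.873 → 36127.

frame 36127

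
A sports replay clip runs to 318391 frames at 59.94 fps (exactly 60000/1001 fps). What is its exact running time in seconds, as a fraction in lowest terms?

Running time = 318391 ÷ (60000/1001) = 318391 × 1001/60000 = 318709391/60000 s.

318709391/60000 seconds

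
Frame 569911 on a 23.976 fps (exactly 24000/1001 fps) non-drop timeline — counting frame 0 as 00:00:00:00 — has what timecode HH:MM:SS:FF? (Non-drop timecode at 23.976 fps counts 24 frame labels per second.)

06:35:46:07

569911 ÷ 24 = 23746 full seconds, remainder 7 frames.
23746 s = 6 h 35 min 46 s.
Timecode: 06:35:46:07.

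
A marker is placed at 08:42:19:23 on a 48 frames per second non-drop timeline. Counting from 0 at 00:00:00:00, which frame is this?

frame 1504295

Total seconds to the label: (8 × 3600 + 42 × 60 + 19) = 31339.
Frame index = 31339 × 48 + 23 = 1504295.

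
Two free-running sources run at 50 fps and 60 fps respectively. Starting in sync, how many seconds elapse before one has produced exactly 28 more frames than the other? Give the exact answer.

The gap grows by |60 − 50| = 10 frames per second.
Time for a 28-frame gap: 28 ÷ (10) = 2.8 s.

2.8 seconds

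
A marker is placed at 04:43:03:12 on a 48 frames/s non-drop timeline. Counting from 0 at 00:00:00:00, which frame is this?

Total seconds to the label: (4 × 3600 + 43 × 60 + 3) = 16983.
Frame index = 16983 × 48 + 12 = 815196.

815196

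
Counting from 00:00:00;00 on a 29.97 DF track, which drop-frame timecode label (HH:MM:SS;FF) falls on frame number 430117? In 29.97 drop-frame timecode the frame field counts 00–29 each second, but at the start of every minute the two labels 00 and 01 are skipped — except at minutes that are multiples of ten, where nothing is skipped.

Ten DF minutes hold 17982 frames, so frame 430117 lies in block 23 (frames 413586–431567) with 16531 frames into that block.
The block's first minute is 1800 frames and the rest 1798 each; 16531 frames reaches minute 9, so 23 × 18 + 9 × 2 = 432 labels have been skipped so far.
Adding those back, label number 430117 + 432 = 430549 at 30 labels/s is 14351 s + 19 f = 3 h 59 min 11 s frame 19, i.e. 03:59:11;19.

03:59:11;19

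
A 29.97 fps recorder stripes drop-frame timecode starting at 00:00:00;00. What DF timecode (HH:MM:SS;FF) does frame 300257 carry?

02:46:58;17

Each 10-minute DF block holds 10 × 60 × 30 − 9 × 2 = 17982 frames. 300257 ÷ 17982 → 16 full blocks, remainder 12545.
Within the partial block the first minute is 1800 frames and each further minute 1798, so 6 further minute boundaries passed. Total skipped labels = 18 × 16 + 2 × 6 = 300.
Non-drop label index = 300257 + 300 = 300557; at 30 labels/s that is 02:46:58:17, i.e. DF 02:46:58;17.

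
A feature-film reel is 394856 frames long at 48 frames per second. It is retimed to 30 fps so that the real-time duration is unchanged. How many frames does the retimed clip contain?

Target frames = source frames × (target rate / source rate) = 394856 × (30)/(48) = 394856 × 5/8 = 246785.

246785 frames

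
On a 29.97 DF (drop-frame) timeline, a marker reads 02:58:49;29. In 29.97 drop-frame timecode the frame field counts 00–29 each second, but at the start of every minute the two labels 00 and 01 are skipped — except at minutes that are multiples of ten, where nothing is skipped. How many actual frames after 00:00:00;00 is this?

321577

Complete 10-minute blocks: 17, each 17982 frames → 305694.
Remaining 8 whole minutes in the current block: 1800 + 7 × 1798 = 14386 frames.
Within the current minute: 49 × 30 + 29 − 2 = 1497 (labels ;00/;01 skipped at this minute). Total = 305694 + 14386 + 1497 = 321577.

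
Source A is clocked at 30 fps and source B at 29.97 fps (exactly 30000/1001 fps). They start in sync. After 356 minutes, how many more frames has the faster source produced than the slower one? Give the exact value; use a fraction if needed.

640800/1001 frames

356 min = 21360 s.
A emits 30 × 21360 = 640800 frames; B emits 30000/1001 × 21360 = 640800000/1001.
Difference = 640800/1001 frames (≈ 640.1598); B is behind A.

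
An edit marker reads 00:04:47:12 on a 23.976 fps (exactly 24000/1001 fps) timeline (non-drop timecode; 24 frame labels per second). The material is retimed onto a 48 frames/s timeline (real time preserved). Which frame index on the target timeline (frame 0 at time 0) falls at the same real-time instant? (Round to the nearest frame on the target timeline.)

Source frame index: (0×3600 + 4×60 + 47) × 24 + 12 = 6900.
Real time: 6900 / (24000/1001) = 23023/80 s.
Target frame: (23023/80) × (48) = 69069/5 ≈ 13813.800 → 13814.

frame 13814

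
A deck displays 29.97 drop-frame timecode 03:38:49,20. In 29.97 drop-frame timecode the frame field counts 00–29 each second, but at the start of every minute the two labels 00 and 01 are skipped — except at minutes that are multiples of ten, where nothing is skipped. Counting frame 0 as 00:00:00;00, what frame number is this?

393496

Complete 10-minute blocks: 21, each 17982 frames → 377622.
Remaining 8 whole minutes in the current block: 1800 + 7 × 1798 = 14386 frames.
Within the current minute: 49 × 30 + 20 − 2 = 1488 (labels ;00/;01 skipped at this minute). Total = 377622 + 14386 + 1488 = 393496.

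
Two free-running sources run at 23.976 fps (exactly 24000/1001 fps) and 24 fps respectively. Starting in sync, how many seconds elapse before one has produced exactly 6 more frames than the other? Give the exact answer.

250.25 seconds

The gap grows by |24 − 24000/1001| = 24/1001 frames per second.
Time for a 6-frame gap: 6 ÷ (24/1001) = 250.25 s.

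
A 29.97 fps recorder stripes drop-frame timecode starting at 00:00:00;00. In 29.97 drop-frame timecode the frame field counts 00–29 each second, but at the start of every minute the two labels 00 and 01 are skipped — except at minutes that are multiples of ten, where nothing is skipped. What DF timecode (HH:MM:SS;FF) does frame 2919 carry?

Ten DF minutes hold 17982 frames, so frame 2919 lies in block 0 (frames 0–17981) with 2919 frames into that block.
The block's first minute is 1800 frames and the rest 1798 each; 2919 frames reaches minute 1, so 0 × 18 + 1 × 2 = 2 labels have been skipped so far.
Adding those back, label number 2919 + 2 = 2921 at 30 labels/s is 97 s + 11 f = 0 h 1 min 37 s frame 11, i.e. 00:01:37;11.

00:01:37;11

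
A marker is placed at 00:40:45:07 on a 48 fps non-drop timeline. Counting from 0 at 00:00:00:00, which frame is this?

Total seconds to the label: (0 × 3600 + 40 × 60 + 45) = 2445.
Frame index = 2445 × 48 + 7 = 117367.

frame 117367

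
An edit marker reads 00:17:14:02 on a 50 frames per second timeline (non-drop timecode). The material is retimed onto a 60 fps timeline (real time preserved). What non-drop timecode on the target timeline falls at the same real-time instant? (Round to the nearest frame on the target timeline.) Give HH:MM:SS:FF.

00:17:14:02

Source frame index: (0×3600 + 17×60 + 14) × 50 + 2 = 51702.
Real time: 51702 / (50) = 25851/25 s.
Target frame: (25851/25) × (60) = 310212/5 ≈ 62042.400 → 62042.
At 60 labels/s: frame 62042 → 00:17:14:02.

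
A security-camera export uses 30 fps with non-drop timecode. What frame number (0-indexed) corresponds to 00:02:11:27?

Total seconds to the label: (0 × 3600 + 2 × 60 + 11) = 131.
Frame index = 131 × 30 + 27 = 3957.

3957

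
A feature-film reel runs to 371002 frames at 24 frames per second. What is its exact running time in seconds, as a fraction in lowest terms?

Running time = 371002 ÷ (24) = 371002 × 1/24 = 185501/12 s.

185501/12 seconds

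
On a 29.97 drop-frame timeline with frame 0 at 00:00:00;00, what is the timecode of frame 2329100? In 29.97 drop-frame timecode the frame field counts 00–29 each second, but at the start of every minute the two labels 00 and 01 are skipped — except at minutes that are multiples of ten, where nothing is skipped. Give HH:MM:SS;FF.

21:35:14;12

Ten DF minutes hold 17982 frames, so frame 2329100 lies in block 129 (frames 2319678–2337659) with 9422 frames into that block.
The block's first minute is 1800 frames and the rest 1798 each; 9422 frames reaches minute 5, so 129 × 18 + 5 × 2 = 2332 labels have been skipped so far.
Adding those back, label number 2329100 + 2332 = 2331432 at 30 labels/s is 77714 s + 12 f = 21 h 35 min 14 s frame 12, i.e. 21:35:14;12.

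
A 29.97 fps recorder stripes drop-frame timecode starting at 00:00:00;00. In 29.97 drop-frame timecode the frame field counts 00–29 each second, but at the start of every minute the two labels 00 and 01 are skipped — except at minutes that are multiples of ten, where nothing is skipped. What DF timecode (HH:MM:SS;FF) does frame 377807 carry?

Ten DF minutes hold 17982 frames, so frame 377807 lies in block 21 (frames 377622–395603) with 185 frames into that block.
The block's first minute is 1800 frames and the rest 1798 each; 185 frames reaches minute 0, so 21 × 18 + 0 × 2 = 378 labels have been skipped so far.
Adding those back, label number 377807 + 378 = 378185 at 30 labels/s is 12606 s + 5 f = 3 h 30 min 6 s frame 5, i.e. 03:30:06;05.

03:30:06;05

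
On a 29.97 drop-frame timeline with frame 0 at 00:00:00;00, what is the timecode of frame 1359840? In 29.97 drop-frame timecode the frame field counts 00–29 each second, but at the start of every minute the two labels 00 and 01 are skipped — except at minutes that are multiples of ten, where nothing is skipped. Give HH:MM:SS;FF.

Each 10-minute DF block holds 10 × 60 × 30 − 9 × 2 = 17982 frames. 1359840 ÷ 17982 → 75 full blocks, remainder 11190.
Within the partial block the first minute is 1800 frames and each further minute 1798, so 6 further minute boundaries passed. Total skipped labels = 18 × 75 + 2 × 6 = 1362.
Non-drop label index = 1359840 + 1362 = 1361202; at 30 labels/s that is 12:36:13:12, i.e. DF 12:36:13;12.

12:36:13;12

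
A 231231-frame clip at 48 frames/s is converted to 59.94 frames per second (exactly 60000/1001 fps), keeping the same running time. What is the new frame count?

288750 frames

Target frames = source frames × (target rate / source rate) = 231231 × (60000/1001)/(48) = 231231 × 1250/1001 = 288750.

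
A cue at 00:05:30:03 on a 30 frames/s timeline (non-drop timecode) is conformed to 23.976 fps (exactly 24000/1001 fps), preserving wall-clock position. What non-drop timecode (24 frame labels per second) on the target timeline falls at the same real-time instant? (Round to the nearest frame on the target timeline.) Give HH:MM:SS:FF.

Source frame index: (0×3600 + 5×60 + 30) × 30 + 3 = 9903.
Real time: 9903 / (30) = 3301/10 s.
Target frame: (3301/10) × (24000/1001) = 7922400/1001 ≈ 7914.486 → 7914.
At 24 labels/s: frame 7914 → 00:05:29:18.

00:05:29:18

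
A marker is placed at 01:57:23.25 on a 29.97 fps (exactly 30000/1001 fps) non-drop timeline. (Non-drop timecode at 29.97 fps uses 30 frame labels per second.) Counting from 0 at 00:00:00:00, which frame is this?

Total seconds to the label: (1 × 3600 + 57 × 60 + 23) = 7043.
Frame index = 7043 × 30 + 25 = 211315.

211315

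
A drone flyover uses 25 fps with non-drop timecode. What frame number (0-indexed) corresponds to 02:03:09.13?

frame 184738

Total seconds to the label: (2 × 3600 + 3 × 60 + 9) = 7389.
Frame index = 7389 × 25 + 13 = 184738.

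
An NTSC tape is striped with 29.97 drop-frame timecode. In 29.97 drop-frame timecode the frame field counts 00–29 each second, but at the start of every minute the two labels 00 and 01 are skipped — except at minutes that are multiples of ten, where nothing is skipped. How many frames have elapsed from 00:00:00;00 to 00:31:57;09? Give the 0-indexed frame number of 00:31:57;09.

Complete 10-minute blocks: 3, each 17982 frames → 53946.
Remaining 1 whole minute in the current block: 1800 + 0 × 1798 = 1800 frames.
Within the current minute: 57 × 30 + 9 − 2 = 1717 (labels ;00/;01 skipped at this minute). Total = 53946 + 1800 + 1717 = 57463.

57463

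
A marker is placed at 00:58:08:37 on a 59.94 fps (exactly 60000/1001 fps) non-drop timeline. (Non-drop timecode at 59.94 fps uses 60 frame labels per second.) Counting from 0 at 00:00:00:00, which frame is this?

Total seconds to the label: (0 × 3600 + 58 × 60 + 8) = 3488.
Frame index = 3488 × 60 + 37 = 209317.

209317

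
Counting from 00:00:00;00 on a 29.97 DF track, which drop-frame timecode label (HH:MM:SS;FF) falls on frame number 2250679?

Ten DF minutes hold 17982 frames, so frame 2250679 lies in block 125 (frames 2247750–2265731) with 2929 frames into that block.
The block's first minute is 1800 frames and the rest 1798 each; 2929 frames reaches minute 1, so 125 × 18 + 1 × 2 = 2252 labels have been skipped so far.
Adding those back, label number 2250679 + 2252 = 2252931 at 30 labels/s is 75097 s + 21 f = 20 h 51 min 37 s frame 21, i.e. 20:51:37;21.

20:51:37;21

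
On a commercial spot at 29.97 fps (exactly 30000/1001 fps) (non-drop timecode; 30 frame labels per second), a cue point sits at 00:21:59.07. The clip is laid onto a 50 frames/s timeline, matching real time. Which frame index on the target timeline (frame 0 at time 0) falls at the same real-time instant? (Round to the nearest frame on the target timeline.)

Source frame index: (0×3600 + 21×60 + 59) × 30 + 7 = 39577.
Real time: 39577 / (30000/1001) = 39616577/30000 s.
Target frame: (39616577/30000) × (50) = 39616577/600 ≈ 66027.628 → 66028.

frame 66028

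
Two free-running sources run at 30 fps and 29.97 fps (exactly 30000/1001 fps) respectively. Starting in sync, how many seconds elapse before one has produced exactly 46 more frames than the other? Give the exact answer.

23023/15 seconds

The gap grows by |30000/1001 − 30| = 30/1001 frames per second.
Time for a 46-frame gap: 46 ÷ (30/1001) = 23023/15 s.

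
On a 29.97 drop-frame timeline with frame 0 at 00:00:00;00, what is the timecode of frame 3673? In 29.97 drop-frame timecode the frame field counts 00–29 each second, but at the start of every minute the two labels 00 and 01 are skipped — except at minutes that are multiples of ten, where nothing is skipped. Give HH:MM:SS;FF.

Each 10-minute DF block holds 10 × 60 × 30 − 9 × 2 = 17982 frames. 3673 ÷ 17982 → 0 full blocks, remainder 3673.
Within the partial block the first minute is 1800 frames and each further minute 1798, so 2 further minute boundaries passed. Total skipped labels = 18 × 0 + 2 × 2 = 4.
Non-drop label index = 3673 + 4 = 3677; at 30 labels/s that is 00:02:02:17, i.e. DF 00:02:02;17.

00:02:02;17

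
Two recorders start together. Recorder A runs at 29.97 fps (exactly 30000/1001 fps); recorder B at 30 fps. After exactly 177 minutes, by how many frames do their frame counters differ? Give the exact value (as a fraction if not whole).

318600/1001 frames

177 min = 10620 s.
A emits 30000/1001 × 10620 = 318600000/1001 frames; B emits 30 × 10620 = 318600.
Difference = 318600/1001 frames (≈ 318.2817); B is ahead of A.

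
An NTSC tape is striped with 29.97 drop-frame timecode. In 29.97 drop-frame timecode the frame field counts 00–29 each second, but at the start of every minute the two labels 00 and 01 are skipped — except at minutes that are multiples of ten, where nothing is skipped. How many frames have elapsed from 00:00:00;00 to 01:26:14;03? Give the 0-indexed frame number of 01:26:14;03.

155067

Complete 10-minute blocks: 8, each 17982 frames → 143856.
Remaining 6 whole minutes in the current block: 1800 + 5 × 1798 = 10790 frames.
Within the current minute: 14 × 30 + 3 − 2 = 421 (labels ;00/;01 skipped at this minute). Total = 143856 + 10790 + 421 = 155067.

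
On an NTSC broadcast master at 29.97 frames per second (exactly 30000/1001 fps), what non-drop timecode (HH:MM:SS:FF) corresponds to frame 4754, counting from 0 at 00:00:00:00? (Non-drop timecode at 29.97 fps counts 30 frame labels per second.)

00:02:38:14

4754 ÷ 30 = 158 full seconds, remainder 14 frames.
158 s = 0 h 2 min 38 s.
Timecode: 00:02:38:14.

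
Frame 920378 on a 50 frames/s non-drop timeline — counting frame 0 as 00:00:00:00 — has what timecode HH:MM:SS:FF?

920378 ÷ 50 = 18407 full seconds, remainder 28 frames.
18407 s = 5 h 6 min 47 s.
Timecode: 05:06:47:28.

05:06:47:28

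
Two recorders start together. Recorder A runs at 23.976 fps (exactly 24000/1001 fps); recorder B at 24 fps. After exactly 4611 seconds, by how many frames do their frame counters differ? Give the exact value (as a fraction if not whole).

A emits 24000/1001 × 4611 = 110664000/1001 frames; B emits 24 × 4611 = 110664.
Difference = 110664/1001 frames (≈ 110.5534); B is ahead of A.

110664/1001 frames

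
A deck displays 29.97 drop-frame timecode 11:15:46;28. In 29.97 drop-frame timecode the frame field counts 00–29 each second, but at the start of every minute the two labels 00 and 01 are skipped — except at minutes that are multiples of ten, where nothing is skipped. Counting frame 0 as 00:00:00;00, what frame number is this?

As if non-drop at 30 labels/s: (11 × 3600 + 15 × 60 + 46) × 30 + 28 = 1216408.
Minute boundaries passed: 675; those not divisible by 10: 675 − 67 = 608; dropped labels = 2 × 608 = 1216.
Actual frame index = 1216408 − 1216 = 1215192.

1215192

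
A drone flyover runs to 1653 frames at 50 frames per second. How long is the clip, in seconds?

Running time = 1653 / (50) = 33.06 s.

33.06 seconds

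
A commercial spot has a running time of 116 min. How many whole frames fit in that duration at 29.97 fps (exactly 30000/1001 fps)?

116 min = 6960 s.
Frames = 6960 × 30000/1001 = 208800000/1001 ≈ 208591.4086.
Complete frames: 208591.

208591 frames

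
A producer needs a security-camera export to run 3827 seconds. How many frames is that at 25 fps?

Frames = 3827 × 25 = 95675.

95675 frames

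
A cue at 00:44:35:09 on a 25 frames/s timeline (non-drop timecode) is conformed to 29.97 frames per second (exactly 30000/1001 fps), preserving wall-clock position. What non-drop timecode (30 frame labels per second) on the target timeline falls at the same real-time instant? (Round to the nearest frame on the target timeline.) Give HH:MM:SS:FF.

00:44:32:21

Source frame index: (0×3600 + 44×60 + 35) × 25 + 9 = 66884.
Real time: 66884 / (25) = 66884/25 s.
Target frame: (66884/25) × (30000/1001) = 80260800/1001 ≈ 80180.619 → 80181.
At 30 labels/s: frame 80181 → 00:44:32:21.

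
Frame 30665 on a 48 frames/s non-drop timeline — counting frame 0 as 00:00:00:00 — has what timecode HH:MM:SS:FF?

00:10:38:41

30665 ÷ 48 = 638 full seconds, remainder 41 frames.
638 s = 0 h 10 min 38 s.
Timecode: 00:10:38:41.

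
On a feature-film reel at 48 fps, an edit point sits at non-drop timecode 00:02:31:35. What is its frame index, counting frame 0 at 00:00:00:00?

frame 7283

Total seconds to the label: (0 × 3600 + 2 × 60 + 31) = 151.
Frame index = 151 × 48 + 35 = 7283.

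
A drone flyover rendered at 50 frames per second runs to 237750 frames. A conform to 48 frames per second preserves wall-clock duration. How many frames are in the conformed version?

Target frames = source frames × (target rate / source rate) = 237750 × (48)/(50) = 237750 × 24/25 = 228240.

228240 frames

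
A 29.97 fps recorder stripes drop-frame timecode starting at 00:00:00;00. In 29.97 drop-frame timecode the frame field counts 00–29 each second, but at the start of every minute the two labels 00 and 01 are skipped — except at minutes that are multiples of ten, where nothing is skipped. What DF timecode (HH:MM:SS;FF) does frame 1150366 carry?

10:39:43;28

Ten DF minutes hold 17982 frames, so frame 1150366 lies in block 63 (frames 1132866–1150847) with 17500 frames into that block.
The block's first minute is 1800 frames and the rest 1798 each; 17500 frames reaches minute 9, so 63 × 18 + 9 × 2 = 1152 labels have been skipped so far.
Adding those back, label number 1150366 + 1152 = 1151518 at 30 labels/s is 38383 s + 28 f = 10 h 39 min 43 s frame 28, i.e. 10:39:43;28.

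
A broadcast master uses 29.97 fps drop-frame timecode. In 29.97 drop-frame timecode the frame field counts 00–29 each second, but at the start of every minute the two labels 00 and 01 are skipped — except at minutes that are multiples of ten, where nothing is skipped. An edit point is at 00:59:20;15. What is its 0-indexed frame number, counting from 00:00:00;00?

106707

Complete 10-minute blocks: 5, each 17982 frames → 89910.
Remaining 9 whole minutes in the current block: 1800 + 8 × 1798 = 16184 frames.
Within the current minute: 20 × 30 + 15 − 2 = 613 (labels ;00/;01 skipped at this minute). Total = 89910 + 16184 + 613 = 106707.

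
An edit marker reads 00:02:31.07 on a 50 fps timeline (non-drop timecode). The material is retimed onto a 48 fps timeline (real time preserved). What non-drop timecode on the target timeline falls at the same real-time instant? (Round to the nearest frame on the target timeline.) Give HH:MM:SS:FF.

Source frame index: (0×3600 + 2×60 + 31) × 50 + 7 = 7557.
Real time: 7557 / (50) = 7557/50 s.
Target frame: (7557/50) × (48) = 181368/25 ≈ 7254.720 → 7255.
At 48 labels/s: frame 7255 → 00:02:31:07.

00:02:31:07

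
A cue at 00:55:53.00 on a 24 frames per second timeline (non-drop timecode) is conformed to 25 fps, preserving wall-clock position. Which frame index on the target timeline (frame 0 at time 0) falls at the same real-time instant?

Source frame index: (0×3600 + 55×60 + 53) × 24 + 0 = 80472.
Real time: 80472 / (24) = 3353 s.
Target frame: (3353) × (25) = 83825.

frame 83825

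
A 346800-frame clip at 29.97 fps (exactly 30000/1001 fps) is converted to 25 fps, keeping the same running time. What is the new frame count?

Target frames = source frames × (target rate / source rate) = 346800 × (25)/(30000/1001) = 346800 × 1001/1200 = 289289.

289289 frames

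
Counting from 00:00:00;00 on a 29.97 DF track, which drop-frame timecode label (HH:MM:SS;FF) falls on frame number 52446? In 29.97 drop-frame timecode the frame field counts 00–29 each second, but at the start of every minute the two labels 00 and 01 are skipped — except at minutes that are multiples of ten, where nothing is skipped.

Ten DF minutes hold 17982 frames, so frame 52446 lies in block 2 (frames 35964–53945) with 16482 frames into that block.
The block's first minute is 1800 frames and the rest 1798 each; 16482 frames reaches minute 9, so 2 × 18 + 9 × 2 = 54 labels have been skipped so far.
Adding those back, label number 52446 + 54 = 52500 at 30 labels/s is 1750 s + 0 f = 0 h 29 min 10 s frame 0, i.e. 00:29:10;00.

00:29:10;00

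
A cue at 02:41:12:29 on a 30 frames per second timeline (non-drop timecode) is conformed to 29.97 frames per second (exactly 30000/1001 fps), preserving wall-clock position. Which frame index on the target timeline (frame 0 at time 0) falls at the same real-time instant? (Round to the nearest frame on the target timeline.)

Source frame index: (2×3600 + 41×60 + 12) × 30 + 29 = 290189.
Real time: 290189 / (30) = 290189/30 s.
Target frame: (290189/30) × (30000/1001) = 290189000/1001 ≈ 289899.101 → 289899.

frame 289899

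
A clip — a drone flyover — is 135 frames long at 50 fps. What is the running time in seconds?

Running time = 135 / (50) = 2.7 s.

2.7 seconds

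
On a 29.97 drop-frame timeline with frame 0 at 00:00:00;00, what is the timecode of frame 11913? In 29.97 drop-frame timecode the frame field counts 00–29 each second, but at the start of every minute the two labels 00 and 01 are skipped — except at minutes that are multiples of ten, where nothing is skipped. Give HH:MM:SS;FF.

Ten DF minutes hold 17982 frames, so frame 11913 lies in block 0 (frames 0–17981) with 11913 frames into that block.
The block's first minute is 1800 frames and the rest 1798 each; 11913 frames reaches minute 6, so 0 × 18 + 6 × 2 = 12 labels have been skipped so far.
Adding those back, label number 11913 + 12 = 11925 at 30 labels/s is 397 s + 15 f = 0 h 6 min 37 s frame 15, i.e. 00:06:37;15.

00:06:37;15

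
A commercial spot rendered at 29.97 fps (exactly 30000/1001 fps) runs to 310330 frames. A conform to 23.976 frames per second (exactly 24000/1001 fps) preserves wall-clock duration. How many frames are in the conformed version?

Frames at target rate = 310330 × (24000/1001) / (30000/1001) = 248264.

248264 frames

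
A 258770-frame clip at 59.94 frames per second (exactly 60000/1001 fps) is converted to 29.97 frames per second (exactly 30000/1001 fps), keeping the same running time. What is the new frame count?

129385 frames

Target frames = source frames × (target rate / source rate) = 258770 × (30000/1001)/(60000/1001) = 258770 × 1/2 = 129385.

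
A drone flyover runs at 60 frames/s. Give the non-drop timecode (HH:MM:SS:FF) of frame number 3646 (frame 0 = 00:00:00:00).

3646 ÷ 60 = 60 full seconds, remainder 46 frames.
60 s = 0 h 1 min 0 s.
Timecode: 00:01:00:46.

00:01:00:46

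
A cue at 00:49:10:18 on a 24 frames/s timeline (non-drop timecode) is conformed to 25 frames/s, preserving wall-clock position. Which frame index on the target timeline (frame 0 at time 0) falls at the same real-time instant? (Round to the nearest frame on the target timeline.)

Source frame index: (0×3600 + 49×60 + 10) × 24 + 18 = 70818.
Real time: 70818 / (24) = 11803/4 s.
Target frame: (11803/4) × (25) = 295075/4 ≈ 73768.750 → 73769.

frame 73769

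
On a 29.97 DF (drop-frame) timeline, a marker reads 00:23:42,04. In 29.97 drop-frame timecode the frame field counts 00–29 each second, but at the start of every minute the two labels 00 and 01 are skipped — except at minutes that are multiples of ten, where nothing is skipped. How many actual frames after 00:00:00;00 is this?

42622

As if non-drop at 30 labels/s: (0 × 3600 + 23 × 60 + 42) × 30 + 4 = 42664.
Minute boundaries passed: 23; those not divisible by 10: 23 − 2 = 21; dropped labels = 2 × 21 = 42.
Actual frame index = 42664 − 42 = 42622.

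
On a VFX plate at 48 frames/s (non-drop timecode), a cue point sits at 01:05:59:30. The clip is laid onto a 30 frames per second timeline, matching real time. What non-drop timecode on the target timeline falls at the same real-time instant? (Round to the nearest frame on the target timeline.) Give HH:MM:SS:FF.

Source frame index: (1×3600 + 5×60 + 59) × 48 + 30 = 190062.
Real time: 190062 / (48) = 31677/8 s.
Target frame: (31677/8) × (30) = 475155/4 ≈ 118788.750 → 118789.
At 30 labels/s: frame 118789 → 01:05:59:19.

01:05:59:19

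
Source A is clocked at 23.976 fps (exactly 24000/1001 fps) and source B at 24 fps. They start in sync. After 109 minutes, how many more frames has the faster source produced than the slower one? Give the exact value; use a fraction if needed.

156960/1001 frames

109 min = 6540 s.
A emits 24000/1001 × 6540 = 156960000/1001 frames; B emits 24 × 6540 = 156960.
Difference = 156960/1001 frames (≈ 156.8032); B is ahead of A.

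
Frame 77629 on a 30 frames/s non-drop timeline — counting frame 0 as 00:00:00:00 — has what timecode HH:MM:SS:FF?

77629 ÷ 30 = 2587 full seconds, remainder 19 frames.
2587 s = 0 h 43 min 7 s.
Timecode: 00:43:07:19.

00:43:07:19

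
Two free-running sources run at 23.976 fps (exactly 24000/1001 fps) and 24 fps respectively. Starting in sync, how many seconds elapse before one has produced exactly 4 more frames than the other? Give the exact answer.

The gap grows by |24 − 24000/1001| = 24/1001 frames per second.
Time for a 4-frame gap: 4 ÷ (24/1001) = 1001/6 s.

1001/6 seconds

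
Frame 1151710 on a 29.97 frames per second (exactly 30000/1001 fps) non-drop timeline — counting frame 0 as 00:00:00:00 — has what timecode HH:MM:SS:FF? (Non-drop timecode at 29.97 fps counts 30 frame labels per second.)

1151710 ÷ 30 = 38390 full seconds, remainder 10 frames.
38390 s = 10 h 39 min 50 s.
Timecode: 10:39:50:10.

10:39:50:10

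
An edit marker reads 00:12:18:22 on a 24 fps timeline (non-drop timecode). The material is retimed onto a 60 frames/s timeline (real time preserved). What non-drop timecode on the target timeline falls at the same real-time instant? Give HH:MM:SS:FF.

00:12:18:55

Source frame index: (0×3600 + 12×60 + 18) × 24 + 22 = 17734.
Real time: 17734 / (24) = 8867/12 s.
Target frame: (8867/12) × (60) = 44335.
At 60 labels/s: frame 44335 → 00:12:18:55.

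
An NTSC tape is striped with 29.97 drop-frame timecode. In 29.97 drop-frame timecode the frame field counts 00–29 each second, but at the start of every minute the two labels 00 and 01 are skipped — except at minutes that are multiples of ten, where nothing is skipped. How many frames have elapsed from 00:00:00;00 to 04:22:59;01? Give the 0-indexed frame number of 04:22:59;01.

472899

As if non-drop at 30 labels/s: (4 × 3600 + 22 × 60 + 59) × 30 + 1 = 473371.
Minute boundaries passed: 262; those not divisible by 10: 262 − 26 = 236; dropped labels = 2 × 236 = 472.
Actual frame index = 473371 − 472 = 472899.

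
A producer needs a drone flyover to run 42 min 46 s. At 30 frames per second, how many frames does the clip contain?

76980 frames

42 min 46 s = 2566 s.
Frames = 2566 × 30 = 76980.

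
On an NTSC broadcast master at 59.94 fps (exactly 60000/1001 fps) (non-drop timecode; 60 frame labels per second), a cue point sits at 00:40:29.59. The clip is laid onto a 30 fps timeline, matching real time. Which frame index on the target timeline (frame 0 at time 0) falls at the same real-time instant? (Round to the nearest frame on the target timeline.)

Source frame index: (0×3600 + 40×60 + 29) × 60 + 59 = 145799.
Real time: 145799 / (60000/1001) = 145944799/60000 s.
Target frame: (145944799/60000) × (30) = 145944799/2000 ≈ 72972.399 → 72972.

frame 72972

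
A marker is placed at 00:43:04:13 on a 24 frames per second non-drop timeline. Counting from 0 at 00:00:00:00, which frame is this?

62029

Total seconds to the label: (0 × 3600 + 43 × 60 + 4) = 2584.
Frame index = 2584 × 24 + 13 = 62029.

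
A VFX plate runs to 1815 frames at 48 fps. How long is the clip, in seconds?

37.8125 seconds

Running time = 1815 / (48) = 37.8125 s.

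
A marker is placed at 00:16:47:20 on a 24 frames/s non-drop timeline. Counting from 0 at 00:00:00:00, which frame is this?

frame 24188

Total seconds to the label: (0 × 3600 + 16 × 60 + 47) = 1007.
Frame index = 1007 × 24 + 20 = 24188.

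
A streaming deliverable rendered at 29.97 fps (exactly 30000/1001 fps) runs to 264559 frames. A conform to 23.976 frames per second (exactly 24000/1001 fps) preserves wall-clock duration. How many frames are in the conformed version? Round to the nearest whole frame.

Frames at target rate = 264559 × (24000/1001) / (30000/1001) = 1058236/5 ≈ 211647.200.
Nearest whole frame: 211647.

211647 frames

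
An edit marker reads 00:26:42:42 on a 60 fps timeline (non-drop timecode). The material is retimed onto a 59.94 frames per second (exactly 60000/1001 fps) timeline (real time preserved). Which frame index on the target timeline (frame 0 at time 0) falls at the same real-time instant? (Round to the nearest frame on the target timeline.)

frame 96066

Source frame index: (0×3600 + 26×60 + 42) × 60 + 42 = 96162.
Real time: 96162 / (60) = 16027/10 s.
Target frame: (16027/10) × (60000/1001) = 8742000/91 ≈ 96065.934 → 96066.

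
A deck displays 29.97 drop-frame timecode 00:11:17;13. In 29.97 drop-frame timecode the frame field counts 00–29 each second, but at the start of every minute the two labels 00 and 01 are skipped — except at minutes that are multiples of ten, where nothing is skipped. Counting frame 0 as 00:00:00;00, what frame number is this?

20303

As if non-drop at 30 labels/s: (0 × 3600 + 11 × 60 + 17) × 30 + 13 = 20323.
Minute boundaries passed: 11; those not divisible by 10: 11 − 1 = 10; dropped labels = 2 × 10 = 20.
Actual frame index = 20323 − 20 = 20303.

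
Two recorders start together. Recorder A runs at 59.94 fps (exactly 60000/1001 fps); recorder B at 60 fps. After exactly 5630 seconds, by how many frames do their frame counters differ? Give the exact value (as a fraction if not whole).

A emits 60000/1001 × 5630 = 337800000/1001 frames; B emits 60 × 5630 = 337800.
Difference = 337800/1001 frames (≈ 337.4625); B is ahead of A.

337800/1001 frames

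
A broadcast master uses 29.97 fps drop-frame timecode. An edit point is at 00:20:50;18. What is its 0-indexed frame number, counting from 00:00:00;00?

As if non-drop at 30 labels/s: (0 × 3600 + 20 × 60 + 50) × 30 + 18 = 37518.
Minute boundaries passed: 20; those not divisible by 10: 20 − 2 = 18; dropped labels = 2 × 18 = 36.
Actual frame index = 37518 − 36 = 37482.

37482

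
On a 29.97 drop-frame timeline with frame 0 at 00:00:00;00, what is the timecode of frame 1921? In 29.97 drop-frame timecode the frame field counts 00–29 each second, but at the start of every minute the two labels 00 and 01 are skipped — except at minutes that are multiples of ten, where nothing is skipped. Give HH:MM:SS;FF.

Ten DF minutes hold 17982 frames, so frame 1921 lies in block 0 (frames 0–17981) with 1921 frames into that block.
The block's first minute is 1800 frames and the rest 1798 each; 1921 frames reaches minute 1, so 0 × 18 + 1 × 2 = 2 labels have been skipped so far.
Adding those back, label number 1921 + 2 = 1923 at 30 labels/s is 64 s + 3 f = 0 h 1 min 4 s frame 3, i.e. 00:01:04;03.

00:01:04;03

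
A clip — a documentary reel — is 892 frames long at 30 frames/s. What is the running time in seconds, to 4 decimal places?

29.7333 seconds

Running time = 892 × 1/30 = 446/15 s ≈ 29.7333 s.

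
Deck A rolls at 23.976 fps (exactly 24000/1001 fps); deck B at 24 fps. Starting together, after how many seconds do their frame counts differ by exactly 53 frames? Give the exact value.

The gap grows by |24 − 24000/1001| = 24/1001 frames per second.
Time for a 53-frame gap: 53 ÷ (24/1001) = 53053/24 s.

53053/24 seconds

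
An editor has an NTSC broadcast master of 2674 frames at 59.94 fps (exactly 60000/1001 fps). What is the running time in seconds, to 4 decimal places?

Running time = 2674 × 1001/60000 = 1338337/30000 s ≈ 44.6112 s.

44.6112 seconds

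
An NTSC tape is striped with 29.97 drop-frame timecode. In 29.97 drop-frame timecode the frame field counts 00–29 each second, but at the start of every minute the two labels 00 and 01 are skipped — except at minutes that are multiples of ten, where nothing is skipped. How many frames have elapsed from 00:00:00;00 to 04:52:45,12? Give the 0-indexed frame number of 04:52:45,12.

As if non-drop at 30 labels/s: (4 × 3600 + 52 × 60 + 45) × 30 + 12 = 526962.
Minute boundaries passed: 292; those not divisible by 10: 292 − 29 = 263; dropped labels = 2 × 263 = 526.
Actual frame index = 526962 − 526 = 526436.

526436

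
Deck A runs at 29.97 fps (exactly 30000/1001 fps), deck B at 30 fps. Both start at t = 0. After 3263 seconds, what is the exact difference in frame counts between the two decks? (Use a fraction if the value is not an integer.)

A emits 30000/1001 × 3263 = 7530000/77 frames; B emits 30 × 3263 = 97890.
Difference = 7530/77 frames (≈ 97.7922); B is ahead of A.

7530/77 frames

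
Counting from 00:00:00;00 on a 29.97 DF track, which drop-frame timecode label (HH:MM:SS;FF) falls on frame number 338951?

Each 10-minute DF block holds 10 × 60 × 30 − 9 × 2 = 17982 frames. 338951 ÷ 17982 → 18 full blocks, remainder 15275.
Within the partial block the first minute is 1800 frames and each further minute 1798, so 8 further minute boundaries passed. Total skipped labels = 18 × 18 + 2 × 8 = 340.
Non-drop label index = 338951 + 340 = 339291; at 30 labels/s that is 03:08:29:21, i.e. DF 03:08:29;21.

03:08:29;21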